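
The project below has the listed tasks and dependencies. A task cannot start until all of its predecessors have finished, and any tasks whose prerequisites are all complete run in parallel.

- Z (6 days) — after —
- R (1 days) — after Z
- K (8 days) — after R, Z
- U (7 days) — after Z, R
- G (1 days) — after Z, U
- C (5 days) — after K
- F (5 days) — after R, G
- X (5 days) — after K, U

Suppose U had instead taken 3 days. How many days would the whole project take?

20

Actual critical path: Z→R→U→G→F = 6+1+7+1+5 = 20 ⇒ 20 days.
U is on the critical path; changing it to 3 makes that path 16 days.
Now Z→R→K→C = 6+1+8+5 = 20 is longest, so the finish becomes 20 days.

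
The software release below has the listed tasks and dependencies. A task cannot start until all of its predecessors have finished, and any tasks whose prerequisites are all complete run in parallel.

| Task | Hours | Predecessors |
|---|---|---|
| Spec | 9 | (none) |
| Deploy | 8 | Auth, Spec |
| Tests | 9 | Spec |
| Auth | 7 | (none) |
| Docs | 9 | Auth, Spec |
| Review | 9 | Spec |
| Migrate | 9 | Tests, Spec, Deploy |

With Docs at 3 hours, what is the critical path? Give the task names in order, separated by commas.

Spec, Tests, Migrate

The binding path is Spec→Tests→Migrate = 9+9+9 = 27; finish at 27 hours.
The longest path through Docs is only 18 hours, so Docs has float 9.
The critical path is still Spec→Tests→Migrate; finish is now 27 hours.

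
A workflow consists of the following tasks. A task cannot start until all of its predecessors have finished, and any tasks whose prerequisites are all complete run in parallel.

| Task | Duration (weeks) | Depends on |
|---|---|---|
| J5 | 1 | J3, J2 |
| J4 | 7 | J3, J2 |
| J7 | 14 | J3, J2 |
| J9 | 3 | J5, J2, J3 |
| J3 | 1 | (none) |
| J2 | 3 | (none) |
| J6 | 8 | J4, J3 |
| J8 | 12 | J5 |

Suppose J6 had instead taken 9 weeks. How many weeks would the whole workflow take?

As given, the longest chain is J2→J4→J6 = 3+7+8 = 18, so the finish is 18 weeks.
J6 lies on that path, so at 9 weeks the path becomes 19 weeks.
No other chain overtakes it, so the finish is 19 weeks.

19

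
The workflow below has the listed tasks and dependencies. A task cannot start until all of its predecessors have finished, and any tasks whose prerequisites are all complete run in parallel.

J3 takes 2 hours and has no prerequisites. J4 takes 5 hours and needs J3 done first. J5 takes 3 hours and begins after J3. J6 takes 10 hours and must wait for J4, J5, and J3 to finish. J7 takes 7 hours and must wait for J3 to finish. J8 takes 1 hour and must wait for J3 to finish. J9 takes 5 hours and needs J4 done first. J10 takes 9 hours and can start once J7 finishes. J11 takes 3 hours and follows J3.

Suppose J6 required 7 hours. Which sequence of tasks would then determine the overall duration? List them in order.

Critical path before the change: J3→J7→J10 = 2+7+9 = 18 giving 18 hours.
J6 has 1 hour of float (longest path through it is 17).
No other chain overtakes it, so the finish is 18 hours.

J3, J7, J10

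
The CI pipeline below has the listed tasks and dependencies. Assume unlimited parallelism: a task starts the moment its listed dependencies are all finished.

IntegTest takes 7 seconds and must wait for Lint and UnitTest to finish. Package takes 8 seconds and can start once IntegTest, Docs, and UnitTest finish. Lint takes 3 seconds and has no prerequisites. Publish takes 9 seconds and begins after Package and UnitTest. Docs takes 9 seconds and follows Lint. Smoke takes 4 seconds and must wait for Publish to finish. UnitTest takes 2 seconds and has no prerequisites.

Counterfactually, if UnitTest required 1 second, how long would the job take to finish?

Baseline: Lint→Docs→Package→Publish→Smoke = 3+9+8+9+4 = 33 → 33 seconds.
The longest path through UnitTest is only 30 seconds, so UnitTest has float 3.
That remains the longest chain; total 33 seconds.

33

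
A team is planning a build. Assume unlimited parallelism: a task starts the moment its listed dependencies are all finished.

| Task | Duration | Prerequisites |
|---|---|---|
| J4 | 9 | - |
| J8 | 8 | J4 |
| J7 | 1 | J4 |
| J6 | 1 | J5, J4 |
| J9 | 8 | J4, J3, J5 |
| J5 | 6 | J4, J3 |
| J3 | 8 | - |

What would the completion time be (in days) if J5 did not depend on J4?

With the dependency in place, J4→J5→J9 = 9+6+8 = 23 sets the finish at 23 days.
Without J4→J5, J5's earliest start moves from 9 to 8.
The longest chain is now J3→J5→J9 = 8+6+8 = 22, so the plan takes 22 days.

22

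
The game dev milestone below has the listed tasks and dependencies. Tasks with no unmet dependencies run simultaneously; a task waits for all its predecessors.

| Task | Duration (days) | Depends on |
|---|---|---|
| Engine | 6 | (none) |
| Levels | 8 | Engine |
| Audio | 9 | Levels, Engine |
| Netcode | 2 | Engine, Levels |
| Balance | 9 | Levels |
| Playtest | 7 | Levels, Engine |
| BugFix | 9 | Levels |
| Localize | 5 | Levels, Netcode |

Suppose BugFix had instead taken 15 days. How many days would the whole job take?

Baseline: Engine→Levels→BugFix = 6+8+9 = 23 → 23 days.
BugFix lies on that path, so at 15 days the path becomes 29 days.
The critical path is still Engine→Levels→BugFix; finish is now 29 days.

29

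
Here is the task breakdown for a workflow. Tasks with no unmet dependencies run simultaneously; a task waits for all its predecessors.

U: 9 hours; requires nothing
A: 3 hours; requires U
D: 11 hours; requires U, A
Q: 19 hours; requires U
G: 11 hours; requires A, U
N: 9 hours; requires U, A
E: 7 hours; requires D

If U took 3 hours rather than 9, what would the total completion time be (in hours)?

Critical path before the change: U→A→D→E = 9+3+11+7 = 30 giving 30 hours.
U lies on that path, so at 3 hours the path becomes 24 hours.
The critical path is still U→A→D→E; finish is now 24 hours.

24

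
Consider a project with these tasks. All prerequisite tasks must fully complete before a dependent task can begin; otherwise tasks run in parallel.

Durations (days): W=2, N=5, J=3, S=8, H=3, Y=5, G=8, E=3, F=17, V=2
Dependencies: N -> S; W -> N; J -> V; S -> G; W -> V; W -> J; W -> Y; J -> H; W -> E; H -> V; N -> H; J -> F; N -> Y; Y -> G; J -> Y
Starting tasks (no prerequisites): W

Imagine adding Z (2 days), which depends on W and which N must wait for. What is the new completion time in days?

25

Originally the schedule takes 23 days.
With Z inserted, N now waits for max(W, Z).
New critical path: W→Z→N→S→G = 2+2+5+8+8 = 25 ⇒ 25 days.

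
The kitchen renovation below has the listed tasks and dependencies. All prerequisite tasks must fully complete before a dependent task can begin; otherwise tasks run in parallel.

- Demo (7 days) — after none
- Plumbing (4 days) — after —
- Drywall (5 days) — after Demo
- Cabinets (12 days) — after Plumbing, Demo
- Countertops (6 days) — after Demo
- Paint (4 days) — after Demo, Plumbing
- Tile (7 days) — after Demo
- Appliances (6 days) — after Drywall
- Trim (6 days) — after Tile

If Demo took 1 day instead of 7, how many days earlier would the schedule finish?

As given, the longest chain is Demo→Tile→Trim = 7+7+6 = 20, so the finish is 20 days.
Since Demo is critical, the -6 change carries straight to that chain (now 14 days).
Now Plumbing→Cabinets = 4+12 = 16 is longest, so the finish becomes 16 days.
Change in finish: 16 − 20 = -4 days.

4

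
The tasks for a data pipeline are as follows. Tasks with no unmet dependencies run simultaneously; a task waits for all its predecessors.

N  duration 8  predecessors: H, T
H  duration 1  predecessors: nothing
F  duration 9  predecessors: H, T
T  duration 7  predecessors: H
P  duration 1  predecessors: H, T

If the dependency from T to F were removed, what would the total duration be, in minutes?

Before: longest chain H→T→F = 1+7+9 = 17, finish 17.
Without T→F, F's earliest start moves from 8 to 1.
The longest chain is now H→T→N = 1+7+8 = 16, so the job takes 16 minutes.

16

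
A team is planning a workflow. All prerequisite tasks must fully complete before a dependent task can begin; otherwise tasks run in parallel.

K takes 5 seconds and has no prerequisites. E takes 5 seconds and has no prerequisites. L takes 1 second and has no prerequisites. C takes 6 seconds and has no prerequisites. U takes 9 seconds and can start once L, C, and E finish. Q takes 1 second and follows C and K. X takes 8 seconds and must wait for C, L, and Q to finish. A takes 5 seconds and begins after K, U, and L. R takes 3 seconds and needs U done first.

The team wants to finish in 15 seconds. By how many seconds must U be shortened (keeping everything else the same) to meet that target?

Current finish: 20 seconds; target: 15.
U is on every critical path, so each second cut from U cuts the finish by one (this holds down to a finish of 15).
Need 20 − 15 = 5 seconds off U → U becomes 4 seconds, finish becomes 15.

5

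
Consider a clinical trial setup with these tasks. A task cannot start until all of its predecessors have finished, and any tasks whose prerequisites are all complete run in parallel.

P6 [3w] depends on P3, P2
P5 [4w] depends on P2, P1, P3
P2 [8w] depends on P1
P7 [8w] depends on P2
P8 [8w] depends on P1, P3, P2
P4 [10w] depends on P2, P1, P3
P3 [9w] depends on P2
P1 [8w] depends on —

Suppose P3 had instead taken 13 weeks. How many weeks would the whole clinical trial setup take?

39

As given, the longest chain is P1→P2→P3→P4 = 8+8+9+10 = 35, so the finish is 35 weeks.
P3 lies on that path, so at 13 weeks the path becomes 39 weeks.
No other chain overtakes it, so the finish is 39 weeks.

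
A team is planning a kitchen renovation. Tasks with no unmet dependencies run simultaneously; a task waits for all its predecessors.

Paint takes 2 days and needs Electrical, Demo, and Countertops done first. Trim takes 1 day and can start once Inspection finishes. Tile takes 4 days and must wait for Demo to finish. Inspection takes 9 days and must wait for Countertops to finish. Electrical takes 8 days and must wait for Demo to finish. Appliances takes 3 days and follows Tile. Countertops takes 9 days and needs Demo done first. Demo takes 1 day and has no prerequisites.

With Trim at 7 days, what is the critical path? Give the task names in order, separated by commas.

Demo, Countertops, Inspection, Trim

As given, the longest chain is Demo→Countertops→Inspection→Trim = 1+9+9+1 = 20, so the finish is 20 days.
Trim lies on that path, so at 7 days the path becomes 26 days.
No other chain overtakes it, so the finish is 26 days.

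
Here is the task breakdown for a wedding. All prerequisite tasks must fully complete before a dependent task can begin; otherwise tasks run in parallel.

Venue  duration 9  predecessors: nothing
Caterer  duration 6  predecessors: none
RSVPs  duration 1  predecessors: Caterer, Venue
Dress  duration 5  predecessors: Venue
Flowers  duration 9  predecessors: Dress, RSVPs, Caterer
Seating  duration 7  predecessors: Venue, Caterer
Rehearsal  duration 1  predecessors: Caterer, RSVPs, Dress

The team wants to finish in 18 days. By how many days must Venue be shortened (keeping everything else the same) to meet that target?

Current finish: 23 days; target: 18.
Venue is on every critical path, so each day cut from Venue cuts the finish by one (this holds down to a finish of 16).
Need 23 − 18 = 5 days off Venue → Venue becomes 4 days, finish becomes 18.

5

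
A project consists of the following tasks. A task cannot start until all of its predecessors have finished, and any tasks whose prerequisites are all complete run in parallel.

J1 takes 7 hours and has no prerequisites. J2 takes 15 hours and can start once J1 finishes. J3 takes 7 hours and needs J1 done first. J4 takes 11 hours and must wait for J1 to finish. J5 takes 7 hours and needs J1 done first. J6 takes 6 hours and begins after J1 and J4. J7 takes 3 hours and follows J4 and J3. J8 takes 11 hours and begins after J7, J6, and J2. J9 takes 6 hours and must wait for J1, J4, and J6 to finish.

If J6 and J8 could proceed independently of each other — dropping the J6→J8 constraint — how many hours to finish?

33

With the dependency in place, J1→J4→J6→J8 = 7+11+6+11 = 35 sets the finish at 35 hours.
Without J6→J8, J8's earliest start moves from 24 to 22.
The longest chain is now J1→J2→J8 = 7+15+11 = 33, so the job takes 33 hours.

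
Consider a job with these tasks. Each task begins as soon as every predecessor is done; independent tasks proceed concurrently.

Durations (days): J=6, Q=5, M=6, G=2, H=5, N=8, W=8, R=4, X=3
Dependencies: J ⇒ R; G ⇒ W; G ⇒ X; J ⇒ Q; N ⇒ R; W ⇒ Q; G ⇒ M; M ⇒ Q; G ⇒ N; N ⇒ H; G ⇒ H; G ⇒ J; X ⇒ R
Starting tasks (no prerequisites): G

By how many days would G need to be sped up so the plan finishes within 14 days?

1

Current finish: 15 days; target: 14.
G is on every critical path, so each day cut from G cuts the finish by one (this holds down to a finish of 14).
Need 15 − 14 = 1 day off G → G becomes 1 day, finish becomes 14.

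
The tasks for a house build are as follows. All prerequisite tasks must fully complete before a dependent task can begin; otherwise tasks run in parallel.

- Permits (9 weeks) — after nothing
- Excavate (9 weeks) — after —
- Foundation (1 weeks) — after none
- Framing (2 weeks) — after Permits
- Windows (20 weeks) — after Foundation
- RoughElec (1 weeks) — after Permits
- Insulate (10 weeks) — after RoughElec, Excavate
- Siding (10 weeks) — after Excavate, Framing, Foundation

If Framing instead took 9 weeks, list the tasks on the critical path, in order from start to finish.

Permits, Framing, Siding

The binding path is Permits→Framing→Siding = 9+2+10 = 21; finish at 21 weeks.
Since Framing is critical, the +7 change carries straight to that chain (now 28 weeks).
No other chain overtakes it, so the finish is 28 weeks.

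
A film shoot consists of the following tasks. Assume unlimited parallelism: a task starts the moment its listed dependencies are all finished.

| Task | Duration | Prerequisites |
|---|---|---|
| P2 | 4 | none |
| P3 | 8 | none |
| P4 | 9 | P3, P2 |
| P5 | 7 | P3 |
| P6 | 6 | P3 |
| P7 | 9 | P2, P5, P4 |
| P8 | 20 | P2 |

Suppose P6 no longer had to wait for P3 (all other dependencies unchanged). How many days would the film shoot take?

26

With the dependency in place, P3→P4→P7 = 8+9+9 = 26 sets the finish at 26 days.
Without P3→P6, P6's earliest start moves from 8 to 0.
The longest chain is now P3→P4→P7 = 8+9+9 = 26, so the film shoot takes 26 days.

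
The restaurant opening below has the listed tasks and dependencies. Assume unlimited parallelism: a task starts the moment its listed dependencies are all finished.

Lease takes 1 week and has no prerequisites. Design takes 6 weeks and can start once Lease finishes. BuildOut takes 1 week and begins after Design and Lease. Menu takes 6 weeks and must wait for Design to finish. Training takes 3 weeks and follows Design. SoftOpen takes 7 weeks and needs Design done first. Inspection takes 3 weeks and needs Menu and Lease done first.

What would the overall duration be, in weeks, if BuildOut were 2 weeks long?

16

The binding path is Lease→Design→Menu→Inspection = 1+6+6+3 = 16; finish at 16 weeks.
BuildOut is off the critical path — its longest chain is 8 weeks, giving 8 of slack.
No other chain overtakes it, so the finish is 16 weeks.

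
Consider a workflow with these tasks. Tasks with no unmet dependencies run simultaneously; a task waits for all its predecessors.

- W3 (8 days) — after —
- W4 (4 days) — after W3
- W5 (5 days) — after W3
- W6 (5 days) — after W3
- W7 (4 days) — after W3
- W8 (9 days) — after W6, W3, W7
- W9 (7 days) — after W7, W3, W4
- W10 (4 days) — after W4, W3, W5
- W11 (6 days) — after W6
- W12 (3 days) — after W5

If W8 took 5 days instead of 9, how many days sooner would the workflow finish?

As given, the longest chain is W3→W6→W8 = 8+5+9 = 22, so the finish is 22 days.
Since W8 is critical, the -4 change carries straight to that chain (now 18 days).
Now W3→W4→W9 = 8+4+7 = 19 is longest, so the finish becomes 19 days.
Change in finish: 19 − 22 = -3 days.

3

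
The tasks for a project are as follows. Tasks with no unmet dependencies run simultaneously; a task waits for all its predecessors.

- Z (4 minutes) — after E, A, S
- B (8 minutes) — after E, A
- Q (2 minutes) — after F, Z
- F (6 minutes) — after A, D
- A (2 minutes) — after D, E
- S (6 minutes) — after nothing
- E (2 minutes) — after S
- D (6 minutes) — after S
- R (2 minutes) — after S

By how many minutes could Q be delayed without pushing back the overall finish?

S→D→A→F→Q = 6+6+2+6+2 = 22 sets the makespan at 22 minutes.
The longest chain containing Q totals 22 minutes.
So Q can slip 22 − 22 = 0 minutes.

0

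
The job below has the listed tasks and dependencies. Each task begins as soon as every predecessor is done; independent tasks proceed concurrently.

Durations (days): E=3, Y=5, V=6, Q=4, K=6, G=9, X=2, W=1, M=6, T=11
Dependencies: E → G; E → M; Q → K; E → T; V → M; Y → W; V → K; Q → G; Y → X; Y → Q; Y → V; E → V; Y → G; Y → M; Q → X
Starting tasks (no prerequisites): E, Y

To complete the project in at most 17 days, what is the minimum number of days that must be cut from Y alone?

Current finish: 18 days; target: 17.
Y is on every critical path, so each day cut from Y cuts the finish by one (this holds down to a finish of 15).
Need 18 − 17 = 1 day off Y → Y becomes 4 days, finish becomes 17.

1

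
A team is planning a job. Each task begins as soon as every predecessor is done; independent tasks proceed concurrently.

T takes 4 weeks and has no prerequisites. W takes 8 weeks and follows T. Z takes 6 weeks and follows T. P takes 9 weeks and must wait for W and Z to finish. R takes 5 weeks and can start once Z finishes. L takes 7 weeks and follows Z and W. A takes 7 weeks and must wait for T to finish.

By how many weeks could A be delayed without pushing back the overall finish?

10

Critical path: T→W→P = 4+8+9 = 21, so the finish is 21 weeks.
The longest chain containing A totals 11 weeks.
Float = 21 − 11 = 10.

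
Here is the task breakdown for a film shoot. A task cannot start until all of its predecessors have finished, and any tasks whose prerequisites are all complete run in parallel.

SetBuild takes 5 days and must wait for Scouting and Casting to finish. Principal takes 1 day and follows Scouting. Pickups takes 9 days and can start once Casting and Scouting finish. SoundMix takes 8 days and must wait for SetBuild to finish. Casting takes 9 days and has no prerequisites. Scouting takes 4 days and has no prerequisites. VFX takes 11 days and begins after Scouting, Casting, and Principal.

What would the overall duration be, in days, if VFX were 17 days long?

26

Actual critical path: Casting→SetBuild→SoundMix = 9+5+8 = 22 ⇒ 22 days.
The longest path through VFX is only 20 days, so VFX has float 2.
The binding chain switches to Casting→VFX = 9+17 = 26; finish 26 days.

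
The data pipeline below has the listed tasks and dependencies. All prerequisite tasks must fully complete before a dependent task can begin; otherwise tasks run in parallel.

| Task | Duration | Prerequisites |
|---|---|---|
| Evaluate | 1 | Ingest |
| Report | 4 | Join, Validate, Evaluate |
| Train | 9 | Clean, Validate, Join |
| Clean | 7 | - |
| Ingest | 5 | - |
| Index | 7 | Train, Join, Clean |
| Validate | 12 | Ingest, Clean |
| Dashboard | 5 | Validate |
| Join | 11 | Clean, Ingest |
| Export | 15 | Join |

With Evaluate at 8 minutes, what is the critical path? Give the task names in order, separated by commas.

The binding path is Clean→Validate→Train→Index = 7+12+9+7 = 35; finish at 35 minutes.
The longest path through Evaluate is only 10 minutes, so Evaluate has float 25.
The critical path is still Clean→Validate→Train→Index; finish is now 35 minutes.

Clean, Validate, Train, Index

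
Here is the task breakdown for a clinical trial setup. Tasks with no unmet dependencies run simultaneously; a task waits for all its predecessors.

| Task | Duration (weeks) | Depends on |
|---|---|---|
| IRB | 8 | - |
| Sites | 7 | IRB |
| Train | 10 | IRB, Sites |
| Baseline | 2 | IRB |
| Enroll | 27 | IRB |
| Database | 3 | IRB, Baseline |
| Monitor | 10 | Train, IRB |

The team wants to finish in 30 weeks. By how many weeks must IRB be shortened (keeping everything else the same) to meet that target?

5

Current finish: 35 weeks; target: 30.
IRB is on every critical path, so each week cut from IRB cuts the finish by one (this holds down to a finish of 28).
Need 35 − 30 = 5 weeks off IRB → IRB becomes 3 weeks, finish becomes 30.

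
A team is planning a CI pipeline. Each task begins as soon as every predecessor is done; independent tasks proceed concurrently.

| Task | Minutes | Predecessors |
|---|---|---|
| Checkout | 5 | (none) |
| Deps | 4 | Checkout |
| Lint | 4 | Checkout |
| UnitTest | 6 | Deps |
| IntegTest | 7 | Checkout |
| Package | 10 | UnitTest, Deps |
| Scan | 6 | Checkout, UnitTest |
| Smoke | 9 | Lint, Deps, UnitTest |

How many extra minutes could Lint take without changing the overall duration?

7

Critical path: Checkout→Deps→UnitTest→Package = 5+4+6+10 = 25, so the finish is 25 minutes.
The longest chain containing Lint totals 18 minutes.
Float = 25 − 18 = 7.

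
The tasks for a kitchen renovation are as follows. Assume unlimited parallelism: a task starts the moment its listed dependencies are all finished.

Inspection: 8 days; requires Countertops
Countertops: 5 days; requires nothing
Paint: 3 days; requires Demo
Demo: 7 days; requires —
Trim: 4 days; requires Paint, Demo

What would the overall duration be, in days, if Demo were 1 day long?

Critical path before the change: Demo→Paint→Trim = 7+3+4 = 14 giving 14 days.
Demo is on the critical path; changing it to 1 makes that path 8 days.
New critical path: Countertops→Inspection = 5+8 = 13 ⇒ 13 days.

13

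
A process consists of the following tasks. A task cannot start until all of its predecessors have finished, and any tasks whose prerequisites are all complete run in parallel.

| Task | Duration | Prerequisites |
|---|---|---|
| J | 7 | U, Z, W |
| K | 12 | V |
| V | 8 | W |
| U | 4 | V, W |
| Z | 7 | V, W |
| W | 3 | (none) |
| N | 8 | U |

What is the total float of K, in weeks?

The longest chain is W→V→Z→J = 3+8+7+7 = 25; overall finish 25 weeks.
Longest path through K: 23 weeks (earliest finish 23, latest finish 25).
Float = 25 − 23 = 2.

2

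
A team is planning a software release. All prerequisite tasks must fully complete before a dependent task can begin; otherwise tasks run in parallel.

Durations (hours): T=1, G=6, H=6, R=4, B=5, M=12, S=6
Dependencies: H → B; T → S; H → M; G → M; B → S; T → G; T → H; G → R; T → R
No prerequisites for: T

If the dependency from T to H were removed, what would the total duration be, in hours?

19

With the dependency in place, T→G→M = 1+6+12 = 19 sets the finish at 19 hours.
Without T→H, H's earliest start moves from 1 to 0.
The longest chain is now T→G→M = 1+6+12 = 19, so the software release takes 19 hours.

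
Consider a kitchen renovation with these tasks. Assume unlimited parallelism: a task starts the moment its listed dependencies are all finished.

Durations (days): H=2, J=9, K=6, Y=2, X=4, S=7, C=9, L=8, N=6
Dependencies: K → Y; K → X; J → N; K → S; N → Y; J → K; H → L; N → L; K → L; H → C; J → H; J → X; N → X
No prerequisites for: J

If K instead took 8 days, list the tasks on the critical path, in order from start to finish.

J, K, L

Baseline: J→K→L = 9+6+8 = 23 → 23 days.
Since K is critical, the +2 change carries straight to that chain (now 25 days).
The critical path is still J→K→L; finish is now 25 days.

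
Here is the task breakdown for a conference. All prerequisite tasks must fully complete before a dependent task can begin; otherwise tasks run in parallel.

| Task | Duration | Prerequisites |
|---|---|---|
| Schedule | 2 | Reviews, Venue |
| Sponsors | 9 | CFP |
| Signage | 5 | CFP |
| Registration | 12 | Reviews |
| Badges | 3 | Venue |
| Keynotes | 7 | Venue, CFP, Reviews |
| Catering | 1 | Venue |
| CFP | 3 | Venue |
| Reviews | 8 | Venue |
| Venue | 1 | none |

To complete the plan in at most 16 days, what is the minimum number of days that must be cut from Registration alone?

5

Current finish: 21 days; target: 16.
Registration is on every critical path, so each day cut from Registration cuts the finish by one (this holds down to a finish of 16).
Need 21 − 16 = 5 days off Registration → Registration becomes 7 days, finish becomes 16.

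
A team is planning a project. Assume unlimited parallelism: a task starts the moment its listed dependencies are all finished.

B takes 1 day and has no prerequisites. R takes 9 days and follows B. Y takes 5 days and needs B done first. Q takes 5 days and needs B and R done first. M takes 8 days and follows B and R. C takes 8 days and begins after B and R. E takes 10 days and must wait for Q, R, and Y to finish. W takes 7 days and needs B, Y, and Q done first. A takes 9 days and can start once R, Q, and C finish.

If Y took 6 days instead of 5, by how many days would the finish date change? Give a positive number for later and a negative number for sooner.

0

The binding path is B→R→C→A = 1+9+8+9 = 27; finish at 27 days.
The longest path through Y is only 16 days, so Y has float 11.
No other chain overtakes it, so the finish is 27 days.
Change in finish: 27 − 27 = +0 days.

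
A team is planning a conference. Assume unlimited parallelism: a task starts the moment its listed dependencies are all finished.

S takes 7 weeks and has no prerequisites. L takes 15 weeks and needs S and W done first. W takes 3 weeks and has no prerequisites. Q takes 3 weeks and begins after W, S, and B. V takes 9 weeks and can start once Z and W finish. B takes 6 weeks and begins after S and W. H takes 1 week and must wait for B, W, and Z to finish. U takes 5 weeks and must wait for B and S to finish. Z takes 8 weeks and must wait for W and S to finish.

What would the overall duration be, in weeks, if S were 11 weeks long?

28

The binding path is S→Z→V = 7+8+9 = 24; finish at 24 weeks.
Since S is critical, the +4 change carries straight to that chain (now 28 weeks).
No other chain overtakes it, so the finish is 28 weeks.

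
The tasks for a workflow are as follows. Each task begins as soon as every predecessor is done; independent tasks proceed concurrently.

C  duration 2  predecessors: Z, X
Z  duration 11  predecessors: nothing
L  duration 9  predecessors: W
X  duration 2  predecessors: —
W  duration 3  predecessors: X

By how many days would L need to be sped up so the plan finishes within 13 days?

1

Current finish: 14 days; target: 13.
L is on every critical path, so each day cut from L cuts the finish by one (this holds down to a finish of 13).
Need 14 − 13 = 1 day off L → L becomes 8 days, finish becomes 13.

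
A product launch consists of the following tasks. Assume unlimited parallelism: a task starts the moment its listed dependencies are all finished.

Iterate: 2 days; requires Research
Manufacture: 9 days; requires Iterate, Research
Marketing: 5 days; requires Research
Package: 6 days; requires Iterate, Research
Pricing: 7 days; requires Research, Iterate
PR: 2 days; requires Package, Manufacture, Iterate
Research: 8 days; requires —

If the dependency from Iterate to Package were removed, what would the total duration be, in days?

Before: longest chain Research→Iterate→Manufacture→PR = 8+2+9+2 = 21, finish 21.
Without Iterate→Package, Package's earliest start moves from 10 to 8.
The longest chain is now Research→Iterate→Manufacture→PR = 8+2+9+2 = 21, so the product launch takes 21 days.

21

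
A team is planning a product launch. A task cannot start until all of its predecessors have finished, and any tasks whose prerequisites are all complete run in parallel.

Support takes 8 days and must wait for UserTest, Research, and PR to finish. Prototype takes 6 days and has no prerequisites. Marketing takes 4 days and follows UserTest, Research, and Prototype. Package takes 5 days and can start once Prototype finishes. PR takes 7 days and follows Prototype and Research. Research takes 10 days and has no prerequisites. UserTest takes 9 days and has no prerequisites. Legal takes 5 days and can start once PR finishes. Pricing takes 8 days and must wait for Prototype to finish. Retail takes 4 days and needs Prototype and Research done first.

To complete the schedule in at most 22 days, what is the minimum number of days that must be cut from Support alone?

Current finish: 25 days; target: 22.
Support is on every critical path, so each day cut from Support cuts the finish by one (this holds down to a finish of 22).
Need 25 − 22 = 3 days off Support → Support becomes 5 days, finish becomes 22.

3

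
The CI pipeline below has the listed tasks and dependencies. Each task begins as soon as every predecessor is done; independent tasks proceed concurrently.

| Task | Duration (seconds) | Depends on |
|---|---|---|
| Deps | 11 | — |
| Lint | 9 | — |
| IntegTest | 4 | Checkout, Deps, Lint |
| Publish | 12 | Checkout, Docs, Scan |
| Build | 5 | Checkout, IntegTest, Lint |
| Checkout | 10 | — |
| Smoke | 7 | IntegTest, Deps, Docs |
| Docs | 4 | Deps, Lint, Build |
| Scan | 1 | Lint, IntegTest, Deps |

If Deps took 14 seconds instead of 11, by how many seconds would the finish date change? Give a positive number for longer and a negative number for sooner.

3

Actual critical path: Deps→IntegTest→Build→Docs→Publish = 11+4+5+4+12 = 36 ⇒ 36 seconds.
Since Deps is critical, the +3 change carries straight to that chain (now 39 seconds).
The critical path is still Deps→IntegTest→Build→Docs→Publish; finish is now 39 seconds.
Change in finish: 39 − 36 = +3 seconds.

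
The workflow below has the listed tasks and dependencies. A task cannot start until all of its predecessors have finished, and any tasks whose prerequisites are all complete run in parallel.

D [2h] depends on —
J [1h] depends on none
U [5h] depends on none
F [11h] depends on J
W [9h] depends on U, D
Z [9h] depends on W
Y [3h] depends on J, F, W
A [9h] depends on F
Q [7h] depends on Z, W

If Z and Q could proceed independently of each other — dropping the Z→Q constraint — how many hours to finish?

With the dependency in place, U→W→Z→Q = 5+9+9+7 = 30 sets the finish at 30 hours.
Without Z→Q, Q's earliest start moves from 23 to 14.
After: U→W→Z = 5+9+9 = 23 → 23 hours.

23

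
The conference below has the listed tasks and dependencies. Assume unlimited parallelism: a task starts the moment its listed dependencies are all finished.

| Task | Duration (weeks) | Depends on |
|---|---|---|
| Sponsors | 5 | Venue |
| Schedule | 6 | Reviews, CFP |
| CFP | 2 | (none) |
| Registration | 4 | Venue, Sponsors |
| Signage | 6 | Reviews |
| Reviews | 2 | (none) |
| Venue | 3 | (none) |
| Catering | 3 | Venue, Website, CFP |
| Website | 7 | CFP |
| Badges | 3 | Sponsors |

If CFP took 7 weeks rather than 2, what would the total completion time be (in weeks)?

As given, the longest chain is CFP→Website→Catering = 2+7+3 = 12, so the finish is 12 weeks.
CFP is on the critical path; changing it to 7 makes that path 17 weeks.
The critical path is still CFP→Website→Catering; finish is now 17 weeks.

17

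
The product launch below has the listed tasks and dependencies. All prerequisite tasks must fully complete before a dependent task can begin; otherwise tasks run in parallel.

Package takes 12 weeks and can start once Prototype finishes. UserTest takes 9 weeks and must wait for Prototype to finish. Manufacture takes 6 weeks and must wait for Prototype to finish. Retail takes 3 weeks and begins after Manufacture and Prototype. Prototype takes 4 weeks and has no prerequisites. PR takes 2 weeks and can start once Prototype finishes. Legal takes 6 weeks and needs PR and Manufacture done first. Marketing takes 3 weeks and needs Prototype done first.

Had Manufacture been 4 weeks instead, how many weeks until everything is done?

Actual critical path: Prototype→Manufacture→Legal = 4+6+6 = 16 ⇒ 16 weeks.
Manufacture lies on that path, so at 4 weeks the path becomes 14 weeks.
The binding chain switches to Prototype→Package = 4+12 = 16; finish 16 weeks.

16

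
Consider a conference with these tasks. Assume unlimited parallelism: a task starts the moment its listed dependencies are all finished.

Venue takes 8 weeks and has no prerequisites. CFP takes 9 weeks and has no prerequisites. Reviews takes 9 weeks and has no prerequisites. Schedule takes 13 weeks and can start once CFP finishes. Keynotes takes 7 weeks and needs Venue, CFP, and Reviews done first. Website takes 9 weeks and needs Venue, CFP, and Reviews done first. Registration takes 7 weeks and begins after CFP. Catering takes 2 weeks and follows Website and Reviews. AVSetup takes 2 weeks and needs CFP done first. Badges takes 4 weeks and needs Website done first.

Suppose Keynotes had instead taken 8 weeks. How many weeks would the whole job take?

22

The binding path is CFP→Schedule = 9+13 = 22; finish at 22 weeks.
Keynotes has 6 weeks of float (longest path through it is 16).
The critical path is still CFP→Schedule; finish is now 22 weeks.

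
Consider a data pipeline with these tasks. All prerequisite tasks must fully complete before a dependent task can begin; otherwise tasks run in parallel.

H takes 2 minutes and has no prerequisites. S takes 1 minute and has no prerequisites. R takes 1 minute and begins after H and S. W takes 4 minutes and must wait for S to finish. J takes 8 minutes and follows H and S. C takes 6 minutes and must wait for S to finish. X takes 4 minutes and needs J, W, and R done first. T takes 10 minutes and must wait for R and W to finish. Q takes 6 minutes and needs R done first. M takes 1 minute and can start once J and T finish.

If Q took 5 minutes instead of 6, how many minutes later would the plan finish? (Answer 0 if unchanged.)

The binding path is S→W→T→M = 1+4+10+1 = 16; finish at 16 minutes.
Q is off the critical path — its longest chain is 9 minutes, giving 7 of slack.
No other chain overtakes it, so the finish is 16 minutes.
Change in finish: 16 − 16 = +0 minutes.

0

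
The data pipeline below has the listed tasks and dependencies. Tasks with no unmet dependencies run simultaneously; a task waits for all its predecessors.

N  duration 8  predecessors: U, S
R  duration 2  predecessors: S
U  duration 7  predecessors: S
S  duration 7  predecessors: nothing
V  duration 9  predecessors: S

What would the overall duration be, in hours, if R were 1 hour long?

22

Baseline: S→U→N = 7+7+8 = 22 → 22 hours.
The longest path through R is only 9 hours, so R has float 13.
No other chain overtakes it, so the finish is 22 hours.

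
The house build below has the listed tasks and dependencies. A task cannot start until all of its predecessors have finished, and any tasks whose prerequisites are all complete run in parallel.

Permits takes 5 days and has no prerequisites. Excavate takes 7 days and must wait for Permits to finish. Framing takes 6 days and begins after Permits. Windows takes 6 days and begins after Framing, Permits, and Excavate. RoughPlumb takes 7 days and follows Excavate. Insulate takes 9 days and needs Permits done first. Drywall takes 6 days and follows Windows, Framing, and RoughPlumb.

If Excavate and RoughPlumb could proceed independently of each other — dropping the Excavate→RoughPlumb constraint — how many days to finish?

Before: longest chain Permits→Excavate→RoughPlumb→Drywall = 5+7+7+6 = 25, finish 25.
Without Excavate→RoughPlumb, RoughPlumb's earliest start moves from 12 to 0.
New critical path: Permits→Excavate→Windows→Drywall = 5+7+6+6 = 24 ⇒ 24 days.

24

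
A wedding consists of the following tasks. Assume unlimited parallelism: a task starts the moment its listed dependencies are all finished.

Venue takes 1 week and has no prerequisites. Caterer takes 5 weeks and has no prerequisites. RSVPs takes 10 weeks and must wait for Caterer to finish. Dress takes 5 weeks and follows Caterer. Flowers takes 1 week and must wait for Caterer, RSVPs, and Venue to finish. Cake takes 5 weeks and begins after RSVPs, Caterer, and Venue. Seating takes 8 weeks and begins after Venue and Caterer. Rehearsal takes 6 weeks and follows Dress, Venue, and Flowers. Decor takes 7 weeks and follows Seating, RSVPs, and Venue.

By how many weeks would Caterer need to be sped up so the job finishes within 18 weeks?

4

Current finish: 22 weeks; target: 18.
Caterer is on every critical path, so each week cut from Caterer cuts the finish by one (this holds down to a finish of 18).
Need 22 − 18 = 4 weeks off Caterer → Caterer becomes 1 week, finish becomes 18.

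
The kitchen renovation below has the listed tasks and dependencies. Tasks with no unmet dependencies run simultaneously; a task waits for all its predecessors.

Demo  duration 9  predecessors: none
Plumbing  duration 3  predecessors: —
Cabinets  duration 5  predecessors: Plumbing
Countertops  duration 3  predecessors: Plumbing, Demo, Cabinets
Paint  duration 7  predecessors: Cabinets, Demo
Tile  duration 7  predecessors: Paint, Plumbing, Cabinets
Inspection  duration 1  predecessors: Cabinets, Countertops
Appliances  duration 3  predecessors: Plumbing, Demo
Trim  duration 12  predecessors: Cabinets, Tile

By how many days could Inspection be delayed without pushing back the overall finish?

Demo→Paint→Tile→Trim = 9+7+7+12 = 35 sets the makespan at 35 days.
The longest chain containing Inspection totals 13 days.
Slack of Inspection = 34 − 12 = 22 days.

22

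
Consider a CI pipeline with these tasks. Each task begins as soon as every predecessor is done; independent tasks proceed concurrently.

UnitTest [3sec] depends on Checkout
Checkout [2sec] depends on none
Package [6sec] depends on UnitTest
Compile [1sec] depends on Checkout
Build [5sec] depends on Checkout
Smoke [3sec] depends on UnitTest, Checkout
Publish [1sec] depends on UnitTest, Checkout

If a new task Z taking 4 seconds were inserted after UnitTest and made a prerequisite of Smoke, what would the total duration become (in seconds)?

12

Originally the project takes 11 seconds.
With Z inserted, Smoke now waits for max(UnitTest, Checkout, Z).
New critical path: Checkout→UnitTest→Z→Smoke = 2+3+4+3 = 12 ⇒ 12 seconds.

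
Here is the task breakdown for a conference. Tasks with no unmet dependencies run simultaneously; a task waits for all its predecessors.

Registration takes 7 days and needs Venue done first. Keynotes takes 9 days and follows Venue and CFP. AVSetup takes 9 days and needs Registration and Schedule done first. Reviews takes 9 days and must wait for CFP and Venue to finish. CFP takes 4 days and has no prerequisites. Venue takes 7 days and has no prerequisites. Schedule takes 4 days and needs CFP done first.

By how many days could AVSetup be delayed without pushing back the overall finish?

0

The longest chain is Venue→Registration→AVSetup = 7+7+9 = 23; overall finish 23 days.
The longest chain containing AVSetup totals 23 days.
Float = 23 − 23 = 0.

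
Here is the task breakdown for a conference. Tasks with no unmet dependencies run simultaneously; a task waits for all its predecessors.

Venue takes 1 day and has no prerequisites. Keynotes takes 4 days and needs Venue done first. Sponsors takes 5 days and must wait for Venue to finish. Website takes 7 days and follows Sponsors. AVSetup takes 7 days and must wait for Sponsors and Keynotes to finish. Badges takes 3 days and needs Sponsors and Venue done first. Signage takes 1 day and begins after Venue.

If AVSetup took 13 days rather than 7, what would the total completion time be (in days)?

Actual critical path: Venue→Sponsors→AVSetup = 1+5+7 = 13 ⇒ 13 days.
AVSetup is on the critical path; changing it to 13 makes that path 19 days.
The critical path is still Venue→Sponsors→AVSetup; finish is now 19 days.

19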